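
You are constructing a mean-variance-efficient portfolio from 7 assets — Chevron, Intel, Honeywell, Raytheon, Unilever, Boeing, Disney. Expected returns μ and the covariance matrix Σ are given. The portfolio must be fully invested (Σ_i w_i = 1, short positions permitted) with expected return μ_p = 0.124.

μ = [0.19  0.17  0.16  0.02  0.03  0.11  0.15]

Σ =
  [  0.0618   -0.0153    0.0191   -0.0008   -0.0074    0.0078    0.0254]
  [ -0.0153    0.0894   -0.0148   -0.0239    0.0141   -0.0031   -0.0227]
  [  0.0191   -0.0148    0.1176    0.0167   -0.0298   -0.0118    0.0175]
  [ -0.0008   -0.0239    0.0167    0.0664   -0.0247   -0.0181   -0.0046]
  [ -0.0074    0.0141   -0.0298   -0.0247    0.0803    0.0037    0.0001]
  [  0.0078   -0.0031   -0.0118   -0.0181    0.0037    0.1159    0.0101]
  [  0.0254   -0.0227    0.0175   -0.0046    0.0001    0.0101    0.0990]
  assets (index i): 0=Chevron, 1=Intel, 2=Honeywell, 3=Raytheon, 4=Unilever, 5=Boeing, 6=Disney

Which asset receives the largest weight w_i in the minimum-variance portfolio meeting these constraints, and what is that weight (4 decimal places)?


Intel (0.2386)

x=Σ⁻¹μ = [3.0238  3.3562  1.1998  2.0434  1.0830  1.1309  1.2753]
y=Σ⁻¹𝟙 = [16.7062  24.1206  9.6732  34.3855  23.3176  12.8972  9.8939]
a=μᵀx=1.726087  b=𝟙ᵀx=13.112390  c=𝟙ᵀy=130.994086  D=ac−b²=54.172396
λ₁=(c·0.124−b)/D = (130.994086·0.124−13.112390)/54.172396 = 0.057795
λ₂=(a−b·0.124)/D = (1.726087−13.112390·0.124)/54.172396 = 0.001849
w* = 0.057795·x + 0.001849·y:
  w_0 = 0.057795·3.0238 + 0.001849·16.7062 = 0.2056  (Chevron)
  w_1 = 0.057795·3.3562 + 0.001849·24.1206 = 0.2386  (Intel)
  w_2 = 0.057795·1.1998 + 0.001849·9.6732 = 0.0872  (Honeywell)
  w_3 = 0.057795·2.0434 + 0.001849·34.3855 = 0.1817  (Raytheon)
  w_4 = 0.057795·1.0830 + 0.001849·23.3176 = 0.1057  (Unilever)
  w_5 = 0.057795·1.1309 + 0.001849·12.8972 = 0.0892  (Boeing)
  w_6 = 0.057795·1.2753 + 0.001849·9.8939 = 0.0920  (Disney)
Σw_i=1.0000  μᵀw=0.1240
σ²=wᵀΣw=λ₁·μ_p+λ₂ = 0.057795·0.124 + 0.001849 = 0.009015 ≈ 0.0090


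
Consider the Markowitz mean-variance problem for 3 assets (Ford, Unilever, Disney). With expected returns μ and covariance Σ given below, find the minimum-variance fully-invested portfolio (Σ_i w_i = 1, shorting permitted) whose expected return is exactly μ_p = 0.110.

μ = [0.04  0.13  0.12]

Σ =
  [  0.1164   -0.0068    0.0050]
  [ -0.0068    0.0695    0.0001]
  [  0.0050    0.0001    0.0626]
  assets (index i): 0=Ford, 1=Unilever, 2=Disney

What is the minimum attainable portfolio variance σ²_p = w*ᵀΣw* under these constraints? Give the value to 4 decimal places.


u=Σ⁻¹μ = [0.3740  1.9044  1.8840]
v=Σ⁻¹𝟙 = [8.8259  15.2301  15.2452]
a=μᵀu=0.488611  b=𝟙ᵀu=4.162370  c=𝟙ᵀv=39.301198  D=ac−b²=1.877670
λ₁=(c·0.110−b)/D = (39.301198·0.110−4.162370)/1.877670 = 0.085618
λ₂=(a−b·0.110)/D = (0.488611−4.162370·0.110)/1.877670 = 0.016377
w* = 0.085618·u + 0.016377·v:
  w_0 = 0.085618·0.3740 + 0.016377·8.8259 = 0.1766  (Ford)
  w_1 = 0.085618·1.9044 + 0.016377·15.2301 = 0.4125  (Unilever)
  w_2 = 0.085618·1.8840 + 0.016377·15.2452 = 0.4110  (Disney)
Σw_i=1.0000  μᵀw=0.1100
σ²=wᵀΣw=λ₁·μ_p+λ₂ = 0.085618·0.110 + 0.016377 = 0.025795 ≈ 0.0258

0.0258


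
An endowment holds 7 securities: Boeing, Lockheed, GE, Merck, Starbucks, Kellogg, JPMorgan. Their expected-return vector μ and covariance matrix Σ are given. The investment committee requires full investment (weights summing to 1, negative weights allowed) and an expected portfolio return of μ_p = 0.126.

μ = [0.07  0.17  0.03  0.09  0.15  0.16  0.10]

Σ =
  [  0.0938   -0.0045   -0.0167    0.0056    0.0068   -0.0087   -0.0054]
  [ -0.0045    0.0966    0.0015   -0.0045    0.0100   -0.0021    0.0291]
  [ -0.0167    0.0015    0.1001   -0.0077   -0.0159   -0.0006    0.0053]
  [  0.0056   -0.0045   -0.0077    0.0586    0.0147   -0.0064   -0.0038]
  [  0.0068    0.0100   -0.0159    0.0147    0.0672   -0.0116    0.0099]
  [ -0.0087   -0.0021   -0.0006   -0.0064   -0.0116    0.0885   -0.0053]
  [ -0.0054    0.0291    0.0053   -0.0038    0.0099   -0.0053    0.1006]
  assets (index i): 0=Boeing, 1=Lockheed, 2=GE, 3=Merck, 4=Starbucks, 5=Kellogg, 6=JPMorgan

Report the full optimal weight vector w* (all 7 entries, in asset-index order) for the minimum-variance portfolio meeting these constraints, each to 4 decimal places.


x=Σ⁻¹μ = [0.9851  1.5311  0.8756  1.4325  2.1284  2.3611  0.5269]
y=Σ⁻¹𝟙 = [13.7260  8.1710  15.3772  17.2188  13.8624  16.4677  7.6572]
a=μᵀx=1.234175  b=𝟙ᵀx=9.840809  c=𝟙ᵀy=92.480335  D=ac−b²=17.295400
λ₁=(c·0.126−b)/D = (92.480335·0.126−9.840809)/17.295400 = 0.104751
λ₂=(a−b·0.126)/D = (1.234175−9.840809·0.126)/17.295400 = -0.000333
w* = 0.104751·x + -0.000333·y:
  w_0 = 0.104751·0.9851 + -0.000333·13.7260 = 0.0986  (Boeing)
  w_1 = 0.104751·1.5311 + -0.000333·8.1710 = 0.1577  (Lockheed)
  w_2 = 0.104751·0.8756 + -0.000333·15.3772 = 0.0866  (GE)
  w_3 = 0.104751·1.4325 + -0.000333·17.2188 = 0.1443  (Merck)
  w_4 = 0.104751·2.1284 + -0.000333·13.8624 = 0.2183  (Starbucks)
  w_5 = 0.104751·2.3611 + -0.000333·16.4677 = 0.2418  (Kellogg)
  w_6 = 0.104751·0.5269 + -0.000333·7.6572 = 0.0526  (JPMorgan)
Σw_i=1.0000  μᵀw=0.1260
σ²=wᵀΣw=λ₁·μ_p+λ₂ = 0.104751·0.126 + -0.000333 = 0.012865 ≈ 0.0129

0.0986  0.1577  0.0866  0.1443  0.2183  0.2418  0.0526


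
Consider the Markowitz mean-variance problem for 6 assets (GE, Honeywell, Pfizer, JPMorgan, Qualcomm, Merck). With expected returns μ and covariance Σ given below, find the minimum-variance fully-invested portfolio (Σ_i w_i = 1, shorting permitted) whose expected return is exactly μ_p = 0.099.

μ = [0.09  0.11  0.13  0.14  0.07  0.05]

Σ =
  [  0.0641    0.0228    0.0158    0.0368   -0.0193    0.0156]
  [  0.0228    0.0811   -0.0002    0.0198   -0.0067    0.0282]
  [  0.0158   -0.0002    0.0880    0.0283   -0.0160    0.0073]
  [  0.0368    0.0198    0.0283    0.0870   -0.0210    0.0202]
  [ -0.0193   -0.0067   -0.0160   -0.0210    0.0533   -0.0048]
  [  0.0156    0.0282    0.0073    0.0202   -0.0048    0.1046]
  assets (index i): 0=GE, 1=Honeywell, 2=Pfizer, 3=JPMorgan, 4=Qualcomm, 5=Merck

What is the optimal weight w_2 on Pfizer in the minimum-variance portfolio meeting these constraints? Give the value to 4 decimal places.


0.1865

g=Σ⁻¹μ = [0.7792  1.1119  1.4361  1.2321  2.6378  -0.1551]
h=Σ⁻¹𝟙 = [14.7244  7.7003  12.1208  6.0851  31.5219  4.7137]
a=μᵀg=0.728521  b=𝟙ᵀg=7.042056  c=𝟙ᵀh=76.866146  D=ac−b²=6.408034
λ₁=(c·0.099−b)/D = (76.866146·0.099−7.042056)/6.408034 = 0.088591
λ₂=(a−b·0.099)/D = (0.728521−7.042056·0.099)/6.408034 = 0.004893
w* = 0.088591·g + 0.004893·h:
  w_0 = 0.088591·0.7792 + 0.004893·14.7244 = 0.1411  (GE)
  w_1 = 0.088591·1.1119 + 0.004893·7.7003 = 0.1362  (Honeywell)
  w_2 = 0.088591·1.4361 + 0.004893·12.1208 = 0.1865  (Pfizer)
  w_3 = 0.088591·1.2321 + 0.004893·6.0851 = 0.1389  (JPMorgan)
  w_4 = 0.088591·2.6378 + 0.004893·31.5219 = 0.3879  (Qualcomm)
  w_5 = 0.088591·-0.1551 + 0.004893·4.7137 = 0.0093  (Merck)
Σw_i=1.0000  μᵀw=0.0990
σ²=wᵀΣw=λ₁·μ_p+λ₂ = 0.088591·0.099 + 0.004893 = 0.013664 ≈ 0.0137


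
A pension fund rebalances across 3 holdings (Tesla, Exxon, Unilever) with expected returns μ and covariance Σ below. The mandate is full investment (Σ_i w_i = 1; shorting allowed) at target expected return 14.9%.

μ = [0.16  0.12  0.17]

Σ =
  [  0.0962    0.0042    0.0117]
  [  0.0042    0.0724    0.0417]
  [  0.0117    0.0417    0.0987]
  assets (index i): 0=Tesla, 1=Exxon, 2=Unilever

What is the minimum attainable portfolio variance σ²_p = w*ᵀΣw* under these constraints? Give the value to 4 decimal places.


0.0414

p=Σ⁻¹μ = [1.4820  0.8995  1.1667]
q=Σ⁻¹𝟙 = [9.3804  10.6692  4.5121]
a=μᵀp=0.543402  b=𝟙ᵀp=3.548227  c=𝟙ᵀq=24.561704  D=ac−b²=0.756966
λ₁=(c·0.149−b)/D = (24.561704·0.149−3.548227)/0.756966 = 0.147255
λ₂=(a−b·0.149)/D = (0.543402−3.548227·0.149)/0.756966 = 0.019441
w* = 0.147255·p + 0.019441·q:
  w_0 = 0.147255·1.4820 + 0.019441·9.3804 = 0.4006  (Tesla)
  w_1 = 0.147255·0.8995 + 0.019441·10.6692 = 0.3399  (Exxon)
  w_2 = 0.147255·1.1667 + 0.019441·4.5121 = 0.2595  (Unilever)
Σw_i=1.0000  μᵀw=0.1490
σ²=wᵀΣw=λ₁·μ_p+λ₂ = 0.147255·0.149 + 0.019441 = 0.041382 ≈ 0.0414


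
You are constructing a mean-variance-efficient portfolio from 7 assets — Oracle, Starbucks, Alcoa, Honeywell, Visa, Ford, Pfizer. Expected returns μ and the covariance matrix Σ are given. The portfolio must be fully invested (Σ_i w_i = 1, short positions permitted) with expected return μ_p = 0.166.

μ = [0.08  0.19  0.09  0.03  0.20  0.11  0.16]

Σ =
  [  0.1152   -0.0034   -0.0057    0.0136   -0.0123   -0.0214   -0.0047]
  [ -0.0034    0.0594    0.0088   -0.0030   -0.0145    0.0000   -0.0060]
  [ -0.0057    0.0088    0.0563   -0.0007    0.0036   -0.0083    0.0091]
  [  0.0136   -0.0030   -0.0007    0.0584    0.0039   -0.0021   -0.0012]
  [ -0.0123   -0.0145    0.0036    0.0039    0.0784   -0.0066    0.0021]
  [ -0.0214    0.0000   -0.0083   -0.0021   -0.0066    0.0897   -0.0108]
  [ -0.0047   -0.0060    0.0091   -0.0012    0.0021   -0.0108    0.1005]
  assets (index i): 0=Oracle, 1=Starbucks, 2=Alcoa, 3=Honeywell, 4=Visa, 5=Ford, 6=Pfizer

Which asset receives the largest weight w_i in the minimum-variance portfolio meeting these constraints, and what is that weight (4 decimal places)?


u=Σ⁻¹μ = [1.7321  4.2857  0.8747  0.2159  3.6991  2.2404  2.0157]
v=Σ⁻¹𝟙 = [14.4652  21.9665  15.6068  14.7535  18.9275  19.2716  12.3767]
a=μᵀu=2.346841  b=𝟙ᵀu=15.063702  c=𝟙ᵀv=117.367672  D=ac−b²=48.528105
λ₁=(c·0.166−b)/D = (117.367672·0.166−15.063702)/48.528105 = 0.091067
λ₂=(a−b·0.166)/D = (2.346841−15.063702·0.166)/48.528105 = -0.003168
w* = 0.091067·u + -0.003168·v:
  w_0 = 0.091067·1.7321 + -0.003168·14.4652 = 0.1119  (Oracle)
  w_1 = 0.091067·4.2857 + -0.003168·21.9665 = 0.3207  (Starbucks)
  w_2 = 0.091067·0.8747 + -0.003168·15.6068 = 0.0302  (Alcoa)
  w_3 = 0.091067·0.2159 + -0.003168·14.7535 = -0.0271  (Honeywell)
  w_4 = 0.091067·3.6991 + -0.003168·18.9275 = 0.2769  (Visa)
  w_5 = 0.091067·2.2404 + -0.003168·19.2716 = 0.1430  (Ford)
  w_6 = 0.091067·2.0157 + -0.003168·12.3767 = 0.1444  (Pfizer)
Σw_i=1.0000  μᵀw=0.1660
σ²=wᵀΣw=λ₁·μ_p+λ₂ = 0.091067·0.166 + -0.003168 = 0.011949 ≈ 0.0119

Starbucks (0.3207)


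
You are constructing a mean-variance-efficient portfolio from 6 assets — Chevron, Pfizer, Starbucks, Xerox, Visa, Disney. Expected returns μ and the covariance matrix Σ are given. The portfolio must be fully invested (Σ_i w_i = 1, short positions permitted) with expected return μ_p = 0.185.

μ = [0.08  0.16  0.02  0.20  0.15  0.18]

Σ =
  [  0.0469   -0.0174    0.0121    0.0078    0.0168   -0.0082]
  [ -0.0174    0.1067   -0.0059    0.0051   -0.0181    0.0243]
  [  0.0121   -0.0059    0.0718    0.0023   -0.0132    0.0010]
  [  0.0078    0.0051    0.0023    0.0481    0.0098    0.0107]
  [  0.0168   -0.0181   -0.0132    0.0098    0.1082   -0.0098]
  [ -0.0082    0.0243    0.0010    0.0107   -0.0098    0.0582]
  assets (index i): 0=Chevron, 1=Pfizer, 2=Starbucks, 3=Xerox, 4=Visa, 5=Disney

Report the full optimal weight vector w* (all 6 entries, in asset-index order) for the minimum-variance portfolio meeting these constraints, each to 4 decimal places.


u=Σ⁻¹μ = [1.5879  1.2997  0.2366  2.9312  1.3431  2.4570]
v=Σ⁻¹𝟙 = [19.3465  11.0651  12.8809  10.5179  10.0508  14.8253]
a=μᵀu=1.569687  b=𝟙ᵀu=9.855514  c=𝟙ᵀv=78.686491  D=ac−b²=26.381989
λ₁=(c·0.185−b)/D = (78.686491·0.185−9.855514)/26.381989 = 0.178208
λ₂=(a−b·0.185)/D = (1.569687−9.855514·0.185)/26.381989 = -0.009612
w* = 0.178208·u + -0.009612·v:
  w_0 = 0.178208·1.5879 + -0.009612·19.3465 = 0.0970  (Chevron)
  w_1 = 0.178208·1.2997 + -0.009612·11.0651 = 0.1253  (Pfizer)
  w_2 = 0.178208·0.2366 + -0.009612·12.8809 = -0.0817  (Starbucks)
  w_3 = 0.178208·2.9312 + -0.009612·10.5179 = 0.4213  (Xerox)
  w_4 = 0.178208·1.3431 + -0.009612·10.0508 = 0.1427  (Visa)
  w_5 = 0.178208·2.4570 + -0.009612·14.8253 = 0.2954  (Disney)
Σw_i=1.0000  μᵀw=0.1850
σ²=wᵀΣw=λ₁·μ_p+λ₂ = 0.178208·0.185 + -0.009612 = 0.023357 ≈ 0.0234

0.0970  0.1253  -0.0817  0.4213  0.1427  0.2954


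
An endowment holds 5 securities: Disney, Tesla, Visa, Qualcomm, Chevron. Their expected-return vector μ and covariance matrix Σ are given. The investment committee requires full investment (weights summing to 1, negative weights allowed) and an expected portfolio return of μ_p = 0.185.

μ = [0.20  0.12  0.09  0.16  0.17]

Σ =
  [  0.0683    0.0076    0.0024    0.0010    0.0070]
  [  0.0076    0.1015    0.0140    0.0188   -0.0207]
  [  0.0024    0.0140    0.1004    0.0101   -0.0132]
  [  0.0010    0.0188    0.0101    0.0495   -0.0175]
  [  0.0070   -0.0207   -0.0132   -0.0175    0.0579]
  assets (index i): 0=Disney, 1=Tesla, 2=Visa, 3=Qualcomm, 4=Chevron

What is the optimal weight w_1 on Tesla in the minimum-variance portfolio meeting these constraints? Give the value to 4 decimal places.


-0.0156

g=Σ⁻¹μ = [2.2600  1.0319  0.8669  4.2094  4.5017]
h=Σ⁻¹𝟙 = [9.9461  9.0850  9.7774  24.8256  29.0491]
a=μᵀg=2.092628  b=𝟙ᵀg=12.869822  c=𝟙ᵀh=82.683135  D=ac−b²=7.392778
λ₁=(c·0.185−b)/D = (82.683135·0.185−12.869822)/7.392778 = 0.328234
λ₂=(a−b·0.185)/D = (2.092628−12.869822·0.185)/7.392778 = -0.038996
w* = 0.328234·g + -0.038996·h:
  w_0 = 0.328234·2.2600 + -0.038996·9.9461 = 0.3539  (Disney)
  w_1 = 0.328234·1.0319 + -0.038996·9.0850 = -0.0156  (Tesla)
  w_2 = 0.328234·0.8669 + -0.038996·9.7774 = -0.0967  (Visa)
  w_3 = 0.328234·4.2094 + -0.038996·24.8256 = 0.4136  (Qualcomm)
  w_4 = 0.328234·4.5017 + -0.038996·29.0491 = 0.3448  (Chevron)
Σw_i=1.0000  μᵀw=0.1850
σ²=wᵀΣw=λ₁·μ_p+λ₂ = 0.328234·0.185 + -0.038996 = 0.021727 ≈ 0.0217


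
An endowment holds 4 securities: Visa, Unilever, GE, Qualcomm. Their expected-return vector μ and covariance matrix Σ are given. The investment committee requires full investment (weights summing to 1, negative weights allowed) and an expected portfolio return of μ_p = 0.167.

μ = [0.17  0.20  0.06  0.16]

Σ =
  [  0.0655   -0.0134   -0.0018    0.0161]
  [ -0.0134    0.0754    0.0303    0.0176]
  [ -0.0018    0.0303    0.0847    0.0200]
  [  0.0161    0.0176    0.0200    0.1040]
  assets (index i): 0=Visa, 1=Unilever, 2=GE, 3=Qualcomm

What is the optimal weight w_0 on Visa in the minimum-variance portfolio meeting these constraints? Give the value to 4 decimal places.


u=Σ⁻¹μ = [3.1022  3.2801  -0.5425  0.6075]
v=Σ⁻¹𝟙 = [17.2127  12.7855  6.7757  3.4840]
a=μᵀu=1.248035  b=𝟙ᵀu=6.447239  c=𝟙ᵀv=40.257883  D=ac−b²=8.676350
λ₁=(c·0.167−b)/D = (40.257883·0.167−6.447239)/8.676350 = 0.031791
λ₂=(a−b·0.167)/D = (1.248035−6.447239·0.167)/8.676350 = 0.019749
w* = 0.031791·u + 0.019749·v:
  w_0 = 0.031791·3.1022 + 0.019749·17.2127 = 0.4385  (Visa)
  w_1 = 0.031791·3.2801 + 0.019749·12.7855 = 0.3568  (Unilever)
  w_2 = 0.031791·-0.5425 + 0.019749·6.7757 = 0.1166  (GE)
  w_3 = 0.031791·0.6075 + 0.019749·3.4840 = 0.0881  (Qualcomm)
Σw_i=1.0000  μᵀw=0.1670
σ²=wᵀΣw=λ₁·μ_p+λ₂ = 0.031791·0.167 + 0.019749 = 0.025058 ≈ 0.0251

0.4385


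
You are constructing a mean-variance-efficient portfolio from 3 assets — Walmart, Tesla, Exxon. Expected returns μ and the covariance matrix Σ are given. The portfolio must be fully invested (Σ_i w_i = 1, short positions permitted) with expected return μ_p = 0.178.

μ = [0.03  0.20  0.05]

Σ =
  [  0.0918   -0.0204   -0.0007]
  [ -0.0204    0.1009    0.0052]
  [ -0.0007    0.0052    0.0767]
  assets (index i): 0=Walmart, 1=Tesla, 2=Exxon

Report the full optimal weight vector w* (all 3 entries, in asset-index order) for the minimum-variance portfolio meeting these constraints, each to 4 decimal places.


g=Σ⁻¹μ = [0.8013  2.1176  0.5156]
h=Σ⁻¹𝟙 = [13.6622  12.0367  12.3464]
a=μᵀg=0.473340  b=𝟙ᵀg=3.434539  c=𝟙ᵀh=38.045419  D=ac−b²=6.212365
λ₁=(c·0.178−b)/D = (38.045419·0.178−3.434539)/6.212365 = 0.537242
λ₂=(a−b·0.178)/D = (0.473340−3.434539·0.178)/6.212365 = -0.022215
w* = 0.537242·g + -0.022215·h:
  w_0 = 0.537242·0.8013 + -0.022215·13.6622 = 0.1270  (Walmart)
  w_1 = 0.537242·2.1176 + -0.022215·12.0367 = 0.8703  (Tesla)
  w_2 = 0.537242·0.5156 + -0.022215·12.3464 = 0.0027  (Exxon)
Σw_i=1.0000  μᵀw=0.1780
σ²=wᵀΣw=λ₁·μ_p+λ₂ = 0.537242·0.178 + -0.022215 = 0.073414 ≈ 0.0734

0.1270  0.8703  0.0027


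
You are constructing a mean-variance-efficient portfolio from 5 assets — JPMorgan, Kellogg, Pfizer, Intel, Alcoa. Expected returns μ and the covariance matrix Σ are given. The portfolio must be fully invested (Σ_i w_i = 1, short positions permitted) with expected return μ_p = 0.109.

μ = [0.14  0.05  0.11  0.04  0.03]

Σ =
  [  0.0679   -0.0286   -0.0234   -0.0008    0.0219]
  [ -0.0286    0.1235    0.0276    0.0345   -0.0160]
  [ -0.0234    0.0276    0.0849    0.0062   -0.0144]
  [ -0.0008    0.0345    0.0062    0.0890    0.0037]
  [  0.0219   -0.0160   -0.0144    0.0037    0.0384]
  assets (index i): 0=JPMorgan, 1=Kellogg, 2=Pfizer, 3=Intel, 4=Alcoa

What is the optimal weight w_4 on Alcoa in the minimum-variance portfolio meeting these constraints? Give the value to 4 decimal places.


u=Σ⁻¹μ = [2.9742  0.6507  1.9081  0.0884  0.0632]
v=Σ⁻¹𝟙 = [16.2727  10.0696  17.1756  5.1640  26.9000]
a=μᵀu=0.664241  b=𝟙ᵀu=5.684538  c=𝟙ᵀv=75.581978  D=ac−b²=17.890709
λ₁=(c·0.109−b)/D = (75.581978·0.109−5.684538)/17.890709 = 0.142750
λ₂=(a−b·0.109)/D = (0.664241−5.684538·0.109)/17.890709 = 0.002494
w* = 0.142750·u + 0.002494·v:
  w_0 = 0.142750·2.9742 + 0.002494·16.2727 = 0.4652  (JPMorgan)
  w_1 = 0.142750·0.6507 + 0.002494·10.0696 = 0.1180  (Kellogg)
  w_2 = 0.142750·1.9081 + 0.002494·17.1756 = 0.3152  (Pfizer)
  w_3 = 0.142750·0.0884 + 0.002494·5.1640 = 0.0255  (Intel)
  w_4 = 0.142750·0.0632 + 0.002494·26.9000 = 0.0761  (Alcoa)
Σw_i=1.0000  μᵀw=0.1090
σ²=wᵀΣw=λ₁·μ_p+λ₂ = 0.142750·0.109 + 0.002494 = 0.018054 ≈ 0.0181

0.0761


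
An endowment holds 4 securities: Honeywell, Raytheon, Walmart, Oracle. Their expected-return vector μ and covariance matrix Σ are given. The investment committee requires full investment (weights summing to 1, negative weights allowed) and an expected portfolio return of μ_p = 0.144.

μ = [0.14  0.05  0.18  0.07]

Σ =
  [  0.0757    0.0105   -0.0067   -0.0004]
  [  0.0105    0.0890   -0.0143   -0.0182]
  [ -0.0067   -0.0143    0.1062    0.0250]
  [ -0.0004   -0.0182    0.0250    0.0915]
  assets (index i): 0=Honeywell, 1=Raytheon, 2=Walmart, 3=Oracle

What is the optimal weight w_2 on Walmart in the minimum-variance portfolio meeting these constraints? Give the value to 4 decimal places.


x=Σ⁻¹μ = [1.9131  0.7132  1.8128  0.4200]
y=Σ⁻¹𝟙 = [12.2173  13.5777  9.3987  11.1151]
a=μᵀx=0.659201  b=𝟙ᵀx=4.859129  c=𝟙ᵀy=46.308812  D=ac−b²=6.915675
λ₁=(c·0.144−b)/D = (46.308812·0.144−4.859129)/6.915675 = 0.261629
λ₂=(a−b·0.144)/D = (0.659201−4.859129·0.144)/6.915675 = -0.005858
w* = 0.261629·x + -0.005858·y:
  w_0 = 0.261629·1.9131 + -0.005858·12.2173 = 0.4290  (Honeywell)
  w_1 = 0.261629·0.7132 + -0.005858·13.5777 = 0.1071  (Raytheon)
  w_2 = 0.261629·1.8128 + -0.005858·9.3987 = 0.4192  (Walmart)
  w_3 = 0.261629·0.4200 + -0.005858·11.1151 = 0.0448  (Oracle)
Σw_i=1.0000  μᵀw=0.1440
σ²=wᵀΣw=λ₁·μ_p+λ₂ = 0.261629·0.144 + -0.005858 = 0.031816 ≈ 0.0318

0.4192


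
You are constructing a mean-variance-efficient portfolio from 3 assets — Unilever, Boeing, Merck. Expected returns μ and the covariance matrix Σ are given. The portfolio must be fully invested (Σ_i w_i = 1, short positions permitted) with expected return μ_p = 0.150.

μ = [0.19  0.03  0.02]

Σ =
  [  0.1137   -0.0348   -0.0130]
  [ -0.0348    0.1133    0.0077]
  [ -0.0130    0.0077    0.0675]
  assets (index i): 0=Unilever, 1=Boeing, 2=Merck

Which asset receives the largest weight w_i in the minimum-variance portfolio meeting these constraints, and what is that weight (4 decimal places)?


Unilever (0.7519)

u=Σ⁻¹μ = [1.9943  0.8376  0.5848]
v=Σ⁻¹𝟙 = [14.3615  12.1365  16.1963]
a=μᵀu=0.415739  b=𝟙ᵀu=3.416707  c=𝟙ᵀv=42.694304  D=ac−b²=6.075809
λ₁=(c·0.150−b)/D = (42.694304·0.150−3.416707)/6.075809 = 0.491694
λ₂=(a−b·0.150)/D = (0.415739−3.416707·0.150)/6.075809 = -0.015927
w* = 0.491694·u + -0.015927·v:
  w_0 = 0.491694·1.9943 + -0.015927·14.3615 = 0.7519  (Unilever)
  w_1 = 0.491694·0.8376 + -0.015927·12.1365 = 0.2185  (Boeing)
  w_2 = 0.491694·0.5848 + -0.015927·16.1963 = 0.0296  (Merck)
Σw_i=1.0000  μᵀw=0.1500
σ²=wᵀΣw=λ₁·μ_p+λ₂ = 0.491694·0.150 + -0.015927 = 0.057828 ≈ 0.0578


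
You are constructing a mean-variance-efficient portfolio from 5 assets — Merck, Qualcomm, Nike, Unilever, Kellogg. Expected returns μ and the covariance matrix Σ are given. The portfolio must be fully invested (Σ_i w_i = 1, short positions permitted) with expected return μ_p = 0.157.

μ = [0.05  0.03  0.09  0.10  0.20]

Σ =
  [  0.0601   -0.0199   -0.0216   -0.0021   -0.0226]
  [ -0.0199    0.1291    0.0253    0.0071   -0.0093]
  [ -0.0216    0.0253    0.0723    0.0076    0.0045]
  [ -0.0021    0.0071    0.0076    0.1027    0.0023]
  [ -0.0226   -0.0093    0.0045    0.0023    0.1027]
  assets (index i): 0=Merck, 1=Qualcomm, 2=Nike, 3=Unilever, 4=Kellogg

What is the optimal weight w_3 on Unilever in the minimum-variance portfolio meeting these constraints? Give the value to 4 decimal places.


0.1374

x=Σ⁻¹μ = [2.5010  0.4354  1.6009  0.8214  2.4487]
y=Σ⁻¹𝟙 = [33.2237  10.0565  18.3421  7.9837  16.9764]
a=μᵀx=0.854065  b=𝟙ᵀx=7.807325  c=𝟙ᵀy=86.582444  D=ac−b²=12.992735
λ₁=(c·0.157−b)/D = (86.582444·0.157−7.807325)/12.992735 = 0.445335
λ₂=(a−b·0.157)/D = (0.854065−7.807325·0.157)/12.992735 = -0.028607
w* = 0.445335·x + -0.028607·y:
  w_0 = 0.445335·2.5010 + -0.028607·33.2237 = 0.1633  (Merck)
  w_1 = 0.445335·0.4354 + -0.028607·10.0565 = -0.0938  (Qualcomm)
  w_2 = 0.445335·1.6009 + -0.028607·18.3421 = 0.1882  (Nike)
  w_3 = 0.445335·0.8214 + -0.028607·7.9837 = 0.1374  (Unilever)
  w_4 = 0.445335·2.4487 + -0.028607·16.9764 = 0.6048  (Kellogg)
Σw_i=1.0000  μᵀw=0.1570
σ²=wᵀΣw=λ₁·μ_p+λ₂ = 0.445335·0.157 + -0.028607 = 0.041310 ≈ 0.0413


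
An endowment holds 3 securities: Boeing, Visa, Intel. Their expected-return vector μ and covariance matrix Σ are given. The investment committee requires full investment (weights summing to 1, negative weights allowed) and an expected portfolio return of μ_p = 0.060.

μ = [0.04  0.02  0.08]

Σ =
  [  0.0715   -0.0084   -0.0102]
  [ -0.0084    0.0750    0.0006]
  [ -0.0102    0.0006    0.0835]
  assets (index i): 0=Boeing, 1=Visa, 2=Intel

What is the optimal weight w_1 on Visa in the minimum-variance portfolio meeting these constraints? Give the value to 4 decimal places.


p=Σ⁻¹μ = [0.7490  0.3422  1.0471]
q=Σ⁻¹𝟙 = [17.7758  15.2119  14.0382]
a=μᵀp=0.120574  b=𝟙ᵀp=2.138323  c=𝟙ᵀq=47.025866  D=ac−b²=1.097682
λ₁=(c·0.060−b)/D = (47.025866·0.060−2.138323)/1.097682 = 0.622429
λ₂=(a−b·0.060)/D = (0.120574−2.138323·0.060)/1.097682 = -0.007038
w* = 0.622429·p + -0.007038·q:
  w_0 = 0.622429·0.7490 + -0.007038·17.7758 = 0.3411  (Boeing)
  w_1 = 0.622429·0.3422 + -0.007038·15.2119 = 0.1059  (Visa)
  w_2 = 0.622429·1.0471 + -0.007038·14.0382 = 0.5530  (Intel)
Σw_i=1.0000  μᵀw=0.0600
σ²=wᵀΣw=λ₁·μ_p+λ₂ = 0.622429·0.060 + -0.007038 = 0.030308 ≈ 0.0303

0.1059


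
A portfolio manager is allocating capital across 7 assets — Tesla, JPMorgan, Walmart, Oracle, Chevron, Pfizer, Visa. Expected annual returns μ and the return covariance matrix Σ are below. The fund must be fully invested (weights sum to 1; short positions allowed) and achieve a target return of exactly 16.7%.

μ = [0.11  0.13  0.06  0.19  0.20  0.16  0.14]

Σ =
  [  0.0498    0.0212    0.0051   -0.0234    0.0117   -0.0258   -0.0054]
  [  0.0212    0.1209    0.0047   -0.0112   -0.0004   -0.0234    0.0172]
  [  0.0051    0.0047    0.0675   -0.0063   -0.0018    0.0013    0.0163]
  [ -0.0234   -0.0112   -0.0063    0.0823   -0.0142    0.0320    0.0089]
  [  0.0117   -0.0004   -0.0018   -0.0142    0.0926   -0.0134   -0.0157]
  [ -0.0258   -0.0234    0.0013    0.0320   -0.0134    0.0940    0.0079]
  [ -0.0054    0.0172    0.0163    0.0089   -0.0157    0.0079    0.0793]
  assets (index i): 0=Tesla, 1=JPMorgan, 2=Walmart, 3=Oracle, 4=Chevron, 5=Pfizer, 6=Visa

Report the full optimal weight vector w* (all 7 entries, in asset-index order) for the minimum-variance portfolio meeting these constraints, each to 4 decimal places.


x=Σ⁻¹μ = [3.8985  0.8384  0.4233  2.9933  2.7537  2.2013  1.7520]
y=Σ⁻¹𝟙 = [30.7113  5.6393  11.3362  17.8207  13.8757  15.3548  10.3658]
a=μᵀx=2.280194  b=𝟙ᵀx=14.860590  c=𝟙ᵀy=105.103842  D=ac−b²=18.820054
λ₁=(c·0.167−b)/D = (105.103842·0.167−14.860590)/18.820054 = 0.143026
λ₂=(a−b·0.167)/D = (2.280194−14.860590·0.167)/18.820054 = -0.010708
w* = 0.143026·x + -0.010708·y:
  w_0 = 0.143026·3.8985 + -0.010708·30.7113 = 0.2287  (Tesla)
  w_1 = 0.143026·0.8384 + -0.010708·5.6393 = 0.0595  (JPMorgan)
  w_2 = 0.143026·0.4233 + -0.010708·11.3362 = -0.0608  (Walmart)
  w_3 = 0.143026·2.9933 + -0.010708·17.8207 = 0.2373  (Oracle)
  w_4 = 0.143026·2.7537 + -0.010708·13.8757 = 0.2453  (Chevron)
  w_5 = 0.143026·2.2013 + -0.010708·15.3548 = 0.1504  (Pfizer)
  w_6 = 0.143026·1.7520 + -0.010708·10.3658 = 0.1396  (Visa)
Σw_i=1.0000  μᵀw=0.1670
σ²=wᵀΣw=λ₁·μ_p+λ₂ = 0.143026·0.167 + -0.010708 = 0.013177 ≈ 0.0132

0.2287  0.0595  -0.0608  0.2373  0.2453  0.1504  0.1396


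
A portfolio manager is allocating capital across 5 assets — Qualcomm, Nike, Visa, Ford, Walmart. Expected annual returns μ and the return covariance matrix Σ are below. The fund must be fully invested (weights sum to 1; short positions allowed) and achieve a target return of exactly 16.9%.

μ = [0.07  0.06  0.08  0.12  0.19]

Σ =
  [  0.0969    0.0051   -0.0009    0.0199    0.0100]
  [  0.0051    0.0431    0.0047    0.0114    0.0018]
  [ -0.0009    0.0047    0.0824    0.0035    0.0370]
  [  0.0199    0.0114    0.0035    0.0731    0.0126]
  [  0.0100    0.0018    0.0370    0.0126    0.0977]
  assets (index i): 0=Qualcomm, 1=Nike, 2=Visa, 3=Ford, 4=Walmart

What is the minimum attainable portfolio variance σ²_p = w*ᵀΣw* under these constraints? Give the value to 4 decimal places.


p=Σ⁻¹μ = [0.2652  0.9832  0.0988  1.1152  1.7182]
q=Σ⁻¹𝟙 = [7.3568  19.2259  8.5973  7.4200  4.9154]
a=μᵀp=0.545746  b=𝟙ᵀp=4.180636  c=𝟙ᵀq=47.515411  D=ac−b²=8.453644
λ₁=(c·0.169−b)/D = (47.515411·0.169−4.180636)/8.453644 = 0.455362
λ₂=(a−b·0.169)/D = (0.545746−4.180636·0.169)/8.453644 = -0.019019
w* = 0.455362·p + -0.019019·q:
  w_0 = 0.455362·0.2652 + -0.019019·7.3568 = -0.0191  (Qualcomm)
  w_1 = 0.455362·0.9832 + -0.019019·19.2259 = 0.0821  (Nike)
  w_2 = 0.455362·0.0988 + -0.019019·8.5973 = -0.1185  (Visa)
  w_3 = 0.455362·1.1152 + -0.019019·7.4200 = 0.3667  (Ford)
  w_4 = 0.455362·1.7182 + -0.019019·4.9154 = 0.6889  (Walmart)
Σw_i=1.0000  μᵀw=0.1690
σ²=wᵀΣw=λ₁·μ_p+λ₂ = 0.455362·0.169 + -0.019019 = 0.057937 ≈ 0.0579

0.0579


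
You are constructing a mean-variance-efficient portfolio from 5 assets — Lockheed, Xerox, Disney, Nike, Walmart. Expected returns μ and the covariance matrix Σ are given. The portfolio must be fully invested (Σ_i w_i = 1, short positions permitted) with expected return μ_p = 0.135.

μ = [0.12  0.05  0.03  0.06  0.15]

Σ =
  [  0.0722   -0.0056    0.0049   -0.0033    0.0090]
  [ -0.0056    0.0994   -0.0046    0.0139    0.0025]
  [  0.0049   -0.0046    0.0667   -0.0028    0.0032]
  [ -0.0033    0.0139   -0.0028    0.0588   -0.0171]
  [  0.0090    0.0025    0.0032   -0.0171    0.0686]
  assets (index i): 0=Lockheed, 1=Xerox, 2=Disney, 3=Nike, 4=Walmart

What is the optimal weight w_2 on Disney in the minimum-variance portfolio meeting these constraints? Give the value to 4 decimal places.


-0.1313

u=Σ⁻¹μ = [1.4428  0.2943  0.3219  1.7471  2.4071]
v=Σ⁻¹𝟙 = [12.2923  7.9822  14.7121  21.5593  17.3615]
a=μᵀu=0.663404  b=𝟙ᵀu=6.213333  c=𝟙ᵀv=73.907410  D=ac−b²=10.424985
λ₁=(c·0.135−b)/D = (73.907410·0.135−6.213333)/10.424985 = 0.361072
λ₂=(a−b·0.135)/D = (0.663404−6.213333·0.135)/10.424985 = -0.016825
w* = 0.361072·u + -0.016825·v:
  w_0 = 0.361072·1.4428 + -0.016825·12.2923 = 0.3142  (Lockheed)
  w_1 = 0.361072·0.2943 + -0.016825·7.9822 = -0.0280  (Xerox)
  w_2 = 0.361072·0.3219 + -0.016825·14.7121 = -0.1313  (Disney)
  w_3 = 0.361072·1.7471 + -0.016825·21.5593 = 0.2681  (Nike)
  w_4 = 0.361072·2.4071 + -0.016825·17.3615 = 0.5770  (Walmart)
Σw_i=1.0000  μᵀw=0.1350
σ²=wᵀΣw=λ₁·μ_p+λ₂ = 0.361072·0.135 + -0.016825 = 0.031920 ≈ 0.0319


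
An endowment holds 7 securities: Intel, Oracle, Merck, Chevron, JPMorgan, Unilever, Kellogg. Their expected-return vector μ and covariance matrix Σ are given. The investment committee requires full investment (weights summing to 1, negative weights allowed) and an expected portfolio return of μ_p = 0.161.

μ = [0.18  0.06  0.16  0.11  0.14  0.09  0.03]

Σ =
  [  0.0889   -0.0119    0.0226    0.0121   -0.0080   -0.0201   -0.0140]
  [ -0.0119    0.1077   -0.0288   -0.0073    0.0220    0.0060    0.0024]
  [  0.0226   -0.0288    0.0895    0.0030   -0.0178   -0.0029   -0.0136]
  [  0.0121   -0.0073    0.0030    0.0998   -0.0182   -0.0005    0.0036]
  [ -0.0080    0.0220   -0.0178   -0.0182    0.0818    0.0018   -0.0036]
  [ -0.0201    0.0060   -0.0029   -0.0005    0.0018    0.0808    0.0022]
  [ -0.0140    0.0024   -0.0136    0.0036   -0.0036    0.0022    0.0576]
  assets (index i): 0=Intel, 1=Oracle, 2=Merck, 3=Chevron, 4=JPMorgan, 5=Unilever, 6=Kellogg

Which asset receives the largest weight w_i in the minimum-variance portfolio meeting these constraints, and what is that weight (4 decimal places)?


x=Σ⁻¹μ = [2.2344  0.8536  2.2448  1.2328  2.4975  1.5959  1.5765]
y=Σ⁻¹𝟙 = [15.5622  11.6403  18.4332  10.8560  17.8065  15.0381  24.8709]
a=μᵀx=1.488766  b=𝟙ᵀx=12.235556  c=𝟙ᵀy=114.207197  D=ac−b²=20.319005
λ₁=(c·0.161−b)/D = (114.207197·0.161−12.235556)/20.319005 = 0.302761
λ₂=(a−b·0.161)/D = (1.488766−12.235556·0.161)/20.319005 = -0.023680
w* = 0.302761·x + -0.023680·y:
  w_0 = 0.302761·2.2344 + -0.023680·15.5622 = 0.3080  (Intel)
  w_1 = 0.302761·0.8536 + -0.023680·11.6403 = -0.0172  (Oracle)
  w_2 = 0.302761·2.2448 + -0.023680·18.4332 = 0.2431  (Merck)
  w_3 = 0.302761·1.2328 + -0.023680·10.8560 = 0.1162  (Chevron)
  w_4 = 0.302761·2.4975 + -0.023680·17.8065 = 0.3345  (JPMorgan)
  w_5 = 0.302761·1.5959 + -0.023680·15.0381 = 0.1271  (Unilever)
  w_6 = 0.302761·1.5765 + -0.023680·24.8709 = -0.1117  (Kellogg)
Σw_i=1.0000  μᵀw=0.1610
σ²=wᵀΣw=λ₁·μ_p+λ₂ = 0.302761·0.161 + -0.023680 = 0.025064 ≈ 0.0251

JPMorgan (0.3345)


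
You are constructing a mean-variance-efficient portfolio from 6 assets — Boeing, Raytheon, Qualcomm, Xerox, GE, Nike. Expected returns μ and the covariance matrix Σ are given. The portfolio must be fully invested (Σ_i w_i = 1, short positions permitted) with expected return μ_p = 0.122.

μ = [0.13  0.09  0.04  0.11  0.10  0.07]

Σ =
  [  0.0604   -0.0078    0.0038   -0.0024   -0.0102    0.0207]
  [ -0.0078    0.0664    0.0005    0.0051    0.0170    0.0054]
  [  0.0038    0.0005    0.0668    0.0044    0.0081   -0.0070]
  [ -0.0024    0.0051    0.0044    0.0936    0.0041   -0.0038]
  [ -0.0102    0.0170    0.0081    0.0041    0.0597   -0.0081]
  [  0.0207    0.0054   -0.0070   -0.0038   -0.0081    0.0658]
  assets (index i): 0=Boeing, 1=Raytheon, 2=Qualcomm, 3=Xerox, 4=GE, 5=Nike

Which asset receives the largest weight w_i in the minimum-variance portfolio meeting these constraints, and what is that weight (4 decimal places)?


u=Σ⁻¹μ = [2.4406  1.0647  0.2199  1.1135  1.7520  0.5120]
v=Σ⁻¹𝟙 = [15.6671  10.9636  12.8393  9.7343  15.6895  13.2286]
a=μᵀu=0.755428  b=𝟙ᵀu=7.102746  c=𝟙ᵀv=78.122423  D=ac−b²=8.566885
λ₁=(c·0.122−b)/D = (78.122423·0.122−7.102746)/8.566885 = 0.283439
λ₂=(a−b·0.122)/D = (0.755428−7.102746·0.122)/8.566885 = -0.012969
w* = 0.283439·u + -0.012969·v:
  w_0 = 0.283439·2.4406 + -0.012969·15.6671 = 0.4886  (Boeing)
  w_1 = 0.283439·1.0647 + -0.012969·10.9636 = 0.1596  (Raytheon)
  w_2 = 0.283439·0.2199 + -0.012969·12.8393 = -0.1042  (Qualcomm)
  w_3 = 0.283439·1.1135 + -0.012969·9.7343 = 0.1894  (Xerox)
  w_4 = 0.283439·1.7520 + -0.012969·15.6895 = 0.2931  (GE)
  w_5 = 0.283439·0.5120 + -0.012969·13.2286 = -0.0264  (Nike)
Σw_i=1.0000  μᵀw=0.1220
σ²=wᵀΣw=λ₁·μ_p+λ₂ = 0.283439·0.122 + -0.012969 = 0.021610 ≈ 0.0216

Boeing (0.4886)


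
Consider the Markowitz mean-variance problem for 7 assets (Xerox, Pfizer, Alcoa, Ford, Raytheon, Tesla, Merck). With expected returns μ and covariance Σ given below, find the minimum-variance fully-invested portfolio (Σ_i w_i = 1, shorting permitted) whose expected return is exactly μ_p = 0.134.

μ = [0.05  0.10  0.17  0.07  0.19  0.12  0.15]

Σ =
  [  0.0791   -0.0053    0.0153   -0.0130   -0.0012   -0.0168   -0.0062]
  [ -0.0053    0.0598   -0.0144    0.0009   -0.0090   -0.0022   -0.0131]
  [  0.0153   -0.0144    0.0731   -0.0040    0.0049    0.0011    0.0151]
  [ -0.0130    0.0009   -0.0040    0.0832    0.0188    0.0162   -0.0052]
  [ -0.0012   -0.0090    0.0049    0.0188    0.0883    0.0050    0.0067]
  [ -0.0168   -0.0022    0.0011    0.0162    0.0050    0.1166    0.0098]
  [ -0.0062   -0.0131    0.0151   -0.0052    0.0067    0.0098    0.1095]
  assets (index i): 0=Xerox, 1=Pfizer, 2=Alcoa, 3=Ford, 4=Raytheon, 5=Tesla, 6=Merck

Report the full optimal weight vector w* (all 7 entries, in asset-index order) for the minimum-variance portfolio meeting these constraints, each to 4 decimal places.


g=Σ⁻¹μ = [0.7743  2.9216  2.3530  0.4739  2.0819  0.9133  1.2521]
h=Σ⁻¹𝟙 = [16.5268  25.1722  12.8805  11.8033  9.6146  8.3741  10.5262]
a=μᵀg=1.457028  b=𝟙ᵀg=10.770065  c=𝟙ᵀh=94.897648  D=ac−b²=22.274182
λ₁=(c·0.134−b)/D = (94.897648·0.134−10.770065)/22.274182 = 0.087376
λ₂=(a−b·0.134)/D = (1.457028−10.770065·0.134)/22.274182 = 0.000621
w* = 0.087376·g + 0.000621·h:
  w_0 = 0.087376·0.7743 + 0.000621·16.5268 = 0.0779  (Xerox)
  w_1 = 0.087376·2.9216 + 0.000621·25.1722 = 0.2709  (Pfizer)
  w_2 = 0.087376·2.3530 + 0.000621·12.8805 = 0.2136  (Alcoa)
  w_3 = 0.087376·0.4739 + 0.000621·11.8033 = 0.0487  (Ford)
  w_4 = 0.087376·2.0819 + 0.000621·9.6146 = 0.1879  (Raytheon)
  w_5 = 0.087376·0.9133 + 0.000621·8.3741 = 0.0850  (Tesla)
  w_6 = 0.087376·1.2521 + 0.000621·10.5262 = 0.1159  (Merck)
Σw_i=1.0000  μᵀw=0.1340
σ²=wᵀΣw=λ₁·μ_p+λ₂ = 0.087376·0.134 + 0.000621 = 0.012330 ≈ 0.0123

0.0779  0.2709  0.2136  0.0487  0.1879  0.0850  0.1159


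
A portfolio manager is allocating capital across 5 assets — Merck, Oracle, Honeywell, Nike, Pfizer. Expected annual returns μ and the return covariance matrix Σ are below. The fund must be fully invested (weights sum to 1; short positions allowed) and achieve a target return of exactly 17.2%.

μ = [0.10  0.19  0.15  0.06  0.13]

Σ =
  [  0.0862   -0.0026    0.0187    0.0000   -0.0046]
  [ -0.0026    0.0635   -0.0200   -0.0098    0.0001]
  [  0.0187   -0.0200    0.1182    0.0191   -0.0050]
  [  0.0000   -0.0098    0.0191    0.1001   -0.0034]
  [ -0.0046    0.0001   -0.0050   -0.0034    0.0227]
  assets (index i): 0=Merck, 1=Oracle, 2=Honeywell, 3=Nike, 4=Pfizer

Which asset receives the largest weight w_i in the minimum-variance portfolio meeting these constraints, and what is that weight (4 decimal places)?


Oracle (0.4788)

g=Σ⁻¹μ = [1.2181  3.7429  1.8495  0.8334  6.4894]
h=Σ⁻¹𝟙 = [12.7120  21.2497  10.2725  11.8280  50.5695]
a=μᵀg=2.004009  b=𝟙ᵀg=14.133245  c=𝟙ᵀh=106.631735  D=ac−b²=13.942375
λ₁=(c·0.172−b)/D = (106.631735·0.172−14.133245)/13.942375 = 0.301772
λ₂=(a−b·0.172)/D = (2.004009−14.133245·0.172)/13.942375 = -0.030620
w* = 0.301772·g + -0.030620·h:
  w_0 = 0.301772·1.2181 + -0.030620·12.7120 = -0.0217  (Merck)
  w_1 = 0.301772·3.7429 + -0.030620·21.2497 = 0.4788  (Oracle)
  w_2 = 0.301772·1.8495 + -0.030620·10.2725 = 0.2436  (Honeywell)
  w_3 = 0.301772·0.8334 + -0.030620·11.8280 = -0.1107  (Nike)
  w_4 = 0.301772·6.4894 + -0.030620·50.5695 = 0.4099  (Pfizer)
Σw_i=1.0000  μᵀw=0.1720
σ²=wᵀΣw=λ₁·μ_p+λ₂ = 0.301772·0.172 + -0.030620 = 0.021285 ≈ 0.0213


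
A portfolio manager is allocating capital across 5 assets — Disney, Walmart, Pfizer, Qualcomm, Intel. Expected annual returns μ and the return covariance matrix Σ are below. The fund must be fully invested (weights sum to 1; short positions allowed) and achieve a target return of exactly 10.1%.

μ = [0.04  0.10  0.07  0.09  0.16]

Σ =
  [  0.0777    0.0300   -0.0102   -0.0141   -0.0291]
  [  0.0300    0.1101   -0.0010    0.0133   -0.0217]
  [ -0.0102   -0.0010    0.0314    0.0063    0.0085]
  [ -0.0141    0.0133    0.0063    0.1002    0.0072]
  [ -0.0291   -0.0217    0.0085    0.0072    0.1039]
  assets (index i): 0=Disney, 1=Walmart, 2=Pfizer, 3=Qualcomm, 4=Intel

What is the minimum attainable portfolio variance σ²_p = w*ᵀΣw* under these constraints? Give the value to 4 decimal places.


x=Σ⁻¹μ = [1.2725  0.8622  2.0253  0.7017  1.8621]
y=Σ⁻¹𝟙 = [22.1428  4.8726  33.6779  9.3660  13.4398]
a=μᵀx=0.639973  b=𝟙ᵀx=6.723723  c=𝟙ᵀy=83.498998  D=ac−b²=8.228692
λ₁=(c·0.101−b)/D = (83.498998·0.101−6.723723)/8.228692 = 0.207770
λ₂=(a−b·0.101)/D = (0.639973−6.723723·0.101)/8.228692 = -0.004754
w* = 0.207770·x + -0.004754·y:
  w_0 = 0.207770·1.2725 + -0.004754·22.1428 = 0.1591  (Disney)
  w_1 = 0.207770·0.8622 + -0.004754·4.8726 = 0.1560  (Walmart)
  w_2 = 0.207770·2.0253 + -0.004754·33.6779 = 0.2607  (Pfizer)
  w_3 = 0.207770·0.7017 + -0.004754·9.3660 = 0.1013  (Qualcomm)
  w_4 = 0.207770·1.8621 + -0.004754·13.4398 = 0.3230  (Intel)
Σw_i=1.0000  μᵀw=0.1010
σ²=wᵀΣw=λ₁·μ_p+λ₂ = 0.207770·0.101 + -0.004754 = 0.016230 ≈ 0.0162

0.0162


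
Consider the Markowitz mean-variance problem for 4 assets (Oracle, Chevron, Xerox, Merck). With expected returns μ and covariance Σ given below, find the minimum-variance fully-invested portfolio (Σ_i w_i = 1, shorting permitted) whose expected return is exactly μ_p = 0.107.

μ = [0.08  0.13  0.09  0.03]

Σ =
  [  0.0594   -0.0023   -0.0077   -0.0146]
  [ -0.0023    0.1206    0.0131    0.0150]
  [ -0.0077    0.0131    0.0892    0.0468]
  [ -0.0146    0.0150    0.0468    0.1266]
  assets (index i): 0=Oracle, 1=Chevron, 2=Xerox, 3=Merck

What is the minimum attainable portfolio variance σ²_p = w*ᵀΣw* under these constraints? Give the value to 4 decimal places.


x=Σ⁻¹μ = [1.4975  1.0052  1.0398  -0.0938]
y=Σ⁻¹𝟙 = [19.7389  6.9624  8.6675  6.1462]
a=μᵀx=0.341246  b=𝟙ᵀx=3.448676  c=𝟙ᵀy=41.514936  D=ac−b²=2.273420
λ₁=(c·0.107−b)/D = (41.514936·0.107−3.448676)/2.273420 = 0.436973
λ₂=(a−b·0.107)/D = (0.341246−3.448676·0.107)/2.273420 = -0.012212
w* = 0.436973·x + -0.012212·y:
  w_0 = 0.436973·1.4975 + -0.012212·19.7389 = 0.4133  (Oracle)
  w_1 = 0.436973·1.0052 + -0.012212·6.9624 = 0.3542  (Chevron)
  w_2 = 0.436973·1.0398 + -0.012212·8.6675 = 0.3485  (Xerox)
  w_3 = 0.436973·-0.0938 + -0.012212·6.1462 = -0.1161  (Merck)
Σw_i=1.0000  μᵀw=0.1070
σ²=wᵀΣw=λ₁·μ_p+λ₂ = 0.436973·0.107 + -0.012212 = 0.034544 ≈ 0.0345

0.0345
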